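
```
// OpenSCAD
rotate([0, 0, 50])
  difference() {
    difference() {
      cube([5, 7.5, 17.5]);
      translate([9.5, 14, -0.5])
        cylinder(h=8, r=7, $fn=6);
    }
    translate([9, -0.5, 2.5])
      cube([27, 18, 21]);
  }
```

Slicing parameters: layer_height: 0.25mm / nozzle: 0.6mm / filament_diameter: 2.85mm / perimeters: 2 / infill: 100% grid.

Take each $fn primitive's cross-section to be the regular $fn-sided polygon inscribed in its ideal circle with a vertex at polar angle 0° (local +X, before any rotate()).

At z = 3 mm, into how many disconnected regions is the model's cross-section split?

1

At z = 3 mm: the cube (footprint 5×7.5) is included at this height; the r=7 cylinder at (9.5, 14) gives a regular 6-gon of circumradius 7 (constant along its height); Subtracting the remaining from the first: starting from the 5×7.5 cube, the r=7 cylinder at (9.5, 14) misses the remaining region (no effect) — 1 connected region; the cube at (9, -0.5) (footprint 27×18) is included at this height; After the difference (first − rest): starting from the result so far, the 27×18 cube at (9, -0.5) misses the remaining region (no effect) — 1 connected region; (whole slice rotated 50° about Z — lengths, areas and connectivity unchanged). The result has 1 disconnected region.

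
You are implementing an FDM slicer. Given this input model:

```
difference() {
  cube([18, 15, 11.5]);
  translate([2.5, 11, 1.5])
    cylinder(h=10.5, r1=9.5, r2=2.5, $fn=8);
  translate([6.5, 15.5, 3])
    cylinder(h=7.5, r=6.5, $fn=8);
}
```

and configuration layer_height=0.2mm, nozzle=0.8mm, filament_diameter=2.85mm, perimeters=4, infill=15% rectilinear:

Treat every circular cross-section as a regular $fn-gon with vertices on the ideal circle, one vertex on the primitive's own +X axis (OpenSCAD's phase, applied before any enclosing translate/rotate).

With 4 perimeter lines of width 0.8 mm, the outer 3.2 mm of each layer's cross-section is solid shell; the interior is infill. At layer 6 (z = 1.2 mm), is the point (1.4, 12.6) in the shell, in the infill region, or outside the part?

shell

At z = 1.2 mm: the cube (footprint 18×15) is included at this height; the cone at (2.5, 11) is not intersected at this z (z outside [1.5, 12]); the cylinder at (6.5, 15.5) is absent (z outside [3, 10.5]); After the difference (first − rest): none of the subtracted shapes is present at this height, so the 18×15 cube is unchanged — 1 connected region. Overall, the cross-section is a single solid region. The nearest boundary edge runs (0.00, 15.00)→(0.00, 0.00); distance from the point to it = 1.40 mm. The point is inside the cross-section, 1.40 mm from the nearest boundary — within the 3.2 mm shell band (4 × 0.8).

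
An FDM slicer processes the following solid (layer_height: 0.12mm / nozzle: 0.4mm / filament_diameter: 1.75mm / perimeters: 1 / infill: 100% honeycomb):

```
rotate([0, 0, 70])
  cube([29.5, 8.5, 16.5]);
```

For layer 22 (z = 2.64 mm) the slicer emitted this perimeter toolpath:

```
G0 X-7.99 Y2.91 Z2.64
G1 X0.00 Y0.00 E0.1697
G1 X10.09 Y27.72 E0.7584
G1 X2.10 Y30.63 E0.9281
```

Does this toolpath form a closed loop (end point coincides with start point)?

no

Start point (G0): (-7.99, 2.91). End point (last G1): the path does not return to the start — open.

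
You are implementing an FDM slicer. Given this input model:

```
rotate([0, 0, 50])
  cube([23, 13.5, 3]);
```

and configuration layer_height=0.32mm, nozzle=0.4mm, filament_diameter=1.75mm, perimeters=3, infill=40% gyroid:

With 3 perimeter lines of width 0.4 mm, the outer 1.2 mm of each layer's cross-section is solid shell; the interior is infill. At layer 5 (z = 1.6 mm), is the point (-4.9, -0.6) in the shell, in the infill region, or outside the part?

outside

At z = 1.6 mm: the cube is present — its section is the full 23×13.5 rectangle; (rotated 50° about Z; rotation is an isometry so areas/perimeters/island counts are preserved). Overall, the cross-section is a single solid region. Undo the 50° rotation: the query point maps to (-3.609, 3.368) in the un-rotated model frame. The nearest boundary edge runs (0.00, 13.50)→(0.00, 0.00); distance from the point to it = 3.61 mm. The point is not inside any of the regions above, so it lies outside the cross-section (3.61 mm from the nearest boundary).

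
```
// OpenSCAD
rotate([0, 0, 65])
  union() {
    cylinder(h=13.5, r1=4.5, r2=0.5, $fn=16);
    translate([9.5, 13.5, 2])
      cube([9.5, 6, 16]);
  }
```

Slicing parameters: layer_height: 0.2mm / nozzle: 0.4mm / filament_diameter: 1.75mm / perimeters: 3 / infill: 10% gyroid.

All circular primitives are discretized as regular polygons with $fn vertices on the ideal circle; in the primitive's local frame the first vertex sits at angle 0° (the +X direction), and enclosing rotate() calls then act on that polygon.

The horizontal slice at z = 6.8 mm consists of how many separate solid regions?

At z = 6.8 mm: the cone contributes a regular 16-gon of circumradius 2.485 (interpolated between r1=4.5 and r2=0.5 at t=0.504); the cube at (9.5, 13.5) is present — its section is the full 9.5×6 rectangle; Merging all regions: the 2 present regions are separate (no shared area or edge), so areas and boundary lengths simply add and each stays a separate island — 2 connected regions; (rotated 65° about Z; rotation is an isometry so areas/perimeters/island counts are preserved). The result has 2 disconnected regions.

2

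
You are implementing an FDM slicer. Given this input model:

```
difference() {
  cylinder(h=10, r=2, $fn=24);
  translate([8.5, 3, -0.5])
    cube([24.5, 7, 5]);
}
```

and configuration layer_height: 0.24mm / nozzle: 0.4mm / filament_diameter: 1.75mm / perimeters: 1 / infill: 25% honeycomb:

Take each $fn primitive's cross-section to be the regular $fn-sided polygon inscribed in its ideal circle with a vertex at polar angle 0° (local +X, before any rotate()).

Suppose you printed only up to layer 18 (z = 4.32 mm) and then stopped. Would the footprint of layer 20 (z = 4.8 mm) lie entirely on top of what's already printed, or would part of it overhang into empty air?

entirely on top

Compare the two slices. At z = 4.32: the r=2 cylinder gives a regular 24-gon of circumradius 2 (constant along its height) (area = (24/2)·2.000²·sin(360°/24) = 12.42 mm²); the cube at (8.5, 3) (footprint 24.5×7) is included at this height (area 171.50 mm²); After the difference (first − rest): starting from the r=2 cylinder (12.42 mm²), the 24.5×7 cube at (8.5, 3) misses the remaining region (no effect) — area = 12.42 mm². At z = 4.8: the r=2 cylinder contributes a regular 24-gon of circumradius 2 (area = (24/2)·2.000²·sin(360°/24) = 12.42 mm²); the cube at (8.5, 3) does not reach this height (z outside [-0.5, 4.5]); After the difference (first − rest): none of the subtracted shapes is present at this height, so the r=2 cylinder is unchanged — area = 12.42 mm². Checking containment: the cross-section at z = 4.8 is a subset of the cross-section at z = 4.32.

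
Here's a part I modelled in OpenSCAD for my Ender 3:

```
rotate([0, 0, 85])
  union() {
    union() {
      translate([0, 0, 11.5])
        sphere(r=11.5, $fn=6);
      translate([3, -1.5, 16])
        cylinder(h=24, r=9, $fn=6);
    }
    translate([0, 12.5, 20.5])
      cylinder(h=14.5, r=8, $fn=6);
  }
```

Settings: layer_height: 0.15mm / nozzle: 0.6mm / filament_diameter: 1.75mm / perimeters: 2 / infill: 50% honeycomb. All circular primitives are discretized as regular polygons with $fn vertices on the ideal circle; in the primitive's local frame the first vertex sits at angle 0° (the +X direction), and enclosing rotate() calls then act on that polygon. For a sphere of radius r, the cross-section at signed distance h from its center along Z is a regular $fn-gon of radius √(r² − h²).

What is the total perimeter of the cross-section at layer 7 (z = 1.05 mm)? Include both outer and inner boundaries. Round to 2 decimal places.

At z = 1.05 mm: the sphere: section is a regular 6-gon, circumradius = √(r²−h²) = √(11.5²−10.45²) = 4.801 (perimeter = 2·6·4.801·sin(180°/6) = 28.80 mm); the cylinder at (3, -1.5) is absent (z outside [16, 40]); Combining (union): only the r=11.5 sphere is present, so the union is just that shape — boundary = 28.80 mm; the cylinder at (0, 12.5) is not intersected at this z (z outside [20.5, 35]); Merging all regions: only the result so far is present, so the union is just that shape — boundary = 28.80 mm; (whole slice rotated 85° about Z — lengths, areas and connectivity unchanged). Overall, the cross-section is a single solid region. Total boundary length (outer) = 28.80 mm.

28.80 mm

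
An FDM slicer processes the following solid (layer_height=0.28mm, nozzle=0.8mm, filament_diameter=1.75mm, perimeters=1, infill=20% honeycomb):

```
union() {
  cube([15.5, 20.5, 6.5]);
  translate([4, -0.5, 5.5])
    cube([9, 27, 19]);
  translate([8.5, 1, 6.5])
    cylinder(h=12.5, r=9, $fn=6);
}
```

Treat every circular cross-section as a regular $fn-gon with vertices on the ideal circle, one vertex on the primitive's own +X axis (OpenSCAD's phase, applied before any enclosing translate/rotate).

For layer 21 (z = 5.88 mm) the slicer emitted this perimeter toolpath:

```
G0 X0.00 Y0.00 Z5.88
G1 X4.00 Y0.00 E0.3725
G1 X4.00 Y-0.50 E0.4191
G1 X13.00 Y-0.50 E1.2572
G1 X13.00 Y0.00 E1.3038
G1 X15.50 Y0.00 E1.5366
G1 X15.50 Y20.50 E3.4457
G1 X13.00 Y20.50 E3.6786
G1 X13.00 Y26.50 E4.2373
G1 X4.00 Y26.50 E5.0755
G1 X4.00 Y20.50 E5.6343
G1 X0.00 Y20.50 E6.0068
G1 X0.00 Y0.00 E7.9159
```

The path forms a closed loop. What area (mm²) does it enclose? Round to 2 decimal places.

Apply the shoelace formula to the sequence of (X, Y) vertices; enclosed area = 376.25 mm².

376.25 mm²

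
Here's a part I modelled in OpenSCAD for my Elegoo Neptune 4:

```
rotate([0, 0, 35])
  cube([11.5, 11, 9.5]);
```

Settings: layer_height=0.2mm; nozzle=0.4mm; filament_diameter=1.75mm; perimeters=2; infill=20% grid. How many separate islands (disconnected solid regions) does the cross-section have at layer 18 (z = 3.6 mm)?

At z = 3.6 mm: the cube is present — its section is the full 11.5×11 rectangle; (whole slice rotated 35° about Z — lengths, areas and connectivity unchanged). Overall, the cross-section is a single solid region. Island count = 1.

1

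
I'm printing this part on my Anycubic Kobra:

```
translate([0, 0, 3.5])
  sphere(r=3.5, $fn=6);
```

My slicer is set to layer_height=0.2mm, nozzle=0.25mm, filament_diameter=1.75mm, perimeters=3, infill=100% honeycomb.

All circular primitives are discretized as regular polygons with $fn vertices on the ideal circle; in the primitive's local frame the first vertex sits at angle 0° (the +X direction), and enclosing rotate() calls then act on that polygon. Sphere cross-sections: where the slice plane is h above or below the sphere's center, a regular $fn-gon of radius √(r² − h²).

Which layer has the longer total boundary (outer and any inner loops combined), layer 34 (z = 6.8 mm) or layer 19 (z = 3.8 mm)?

layer 19 (z = 3.8 mm)

Layer 34 (z = 6.8): the r=3.5 sphere slices to a regular 6-gon of circumradius 1.166 (√(r²−h²) with h=3.3 from center) (perimeter = 2·6·1.166·sin(180°/6) = 7.00 mm). So its perimeter = 7.00 mm. Layer 19 (z = 3.8): the r=3.5 sphere contributes a regular 6-gon of circumradius √(3.5²−0.3²) = 3.487 (perimeter = 2·6·3.487·sin(180°/6) = 20.92 mm). So its perimeter = 20.92 mm. Layer 19 is larger (20.92 vs 7.00 mm).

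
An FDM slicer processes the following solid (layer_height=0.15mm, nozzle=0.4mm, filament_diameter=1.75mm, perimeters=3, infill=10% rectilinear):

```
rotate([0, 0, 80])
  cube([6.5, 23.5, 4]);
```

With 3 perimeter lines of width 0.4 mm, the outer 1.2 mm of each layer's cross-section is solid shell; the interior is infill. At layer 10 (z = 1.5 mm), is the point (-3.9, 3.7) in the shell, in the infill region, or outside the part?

At z = 1.5 mm: the 6.5×23.5 cube contributes its full rectangle; (whole slice rotated 80° about Z — lengths, areas and connectivity unchanged). Overall, the cross-section is a single solid region. Undo the 80° rotation: the query point maps to (2.967, 4.483) in the un-rotated model frame. The nearest boundary edge runs (0.00, 23.50)→(0.00, 0.00); distance from the point to it = 2.97 mm. The point is inside the cross-section and 2.97 mm from the nearest boundary — more than the 1.2 mm shell width (3 × 0.4), so it's in the infill interior.

infill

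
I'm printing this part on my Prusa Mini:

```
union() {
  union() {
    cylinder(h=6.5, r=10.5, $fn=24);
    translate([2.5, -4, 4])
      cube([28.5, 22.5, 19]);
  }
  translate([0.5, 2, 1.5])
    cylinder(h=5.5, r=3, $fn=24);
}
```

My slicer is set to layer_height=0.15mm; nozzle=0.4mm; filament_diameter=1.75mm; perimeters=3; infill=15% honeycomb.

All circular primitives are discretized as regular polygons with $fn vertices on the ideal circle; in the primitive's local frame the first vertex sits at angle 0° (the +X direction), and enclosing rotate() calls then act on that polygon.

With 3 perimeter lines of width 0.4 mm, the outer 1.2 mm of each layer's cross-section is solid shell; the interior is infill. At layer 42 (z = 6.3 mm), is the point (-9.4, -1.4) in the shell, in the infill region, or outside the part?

At z = 6.3 mm: the cylinder: section is a regular 24-gon, circumradius r=10.5; the cube at (2.5, -4) is present — its section is the full 28.5×22.5 rectangle; Taking the union: the regions partially overlap (shared area 90.48 mm²), so overlapping operands fuse into one piece — 1 connected region; the r=3 cylinder at (0.5, 2) contributes a regular 24-gon of circumradius 3; Merging all regions: the r=3 cylinder at (0.5, 2) lies entirely inside the result so far, so the union is just the result so far — 1 connected region. Overall, the cross-section is a single solid region. The nearest boundary edge runs (-10.14, -2.72)→(-10.50, 0.00); distance from the point to it = 0.91 mm. The point is inside the cross-section, 0.91 mm from the nearest boundary — within the 1.2 mm shell band (3 × 0.4).

shell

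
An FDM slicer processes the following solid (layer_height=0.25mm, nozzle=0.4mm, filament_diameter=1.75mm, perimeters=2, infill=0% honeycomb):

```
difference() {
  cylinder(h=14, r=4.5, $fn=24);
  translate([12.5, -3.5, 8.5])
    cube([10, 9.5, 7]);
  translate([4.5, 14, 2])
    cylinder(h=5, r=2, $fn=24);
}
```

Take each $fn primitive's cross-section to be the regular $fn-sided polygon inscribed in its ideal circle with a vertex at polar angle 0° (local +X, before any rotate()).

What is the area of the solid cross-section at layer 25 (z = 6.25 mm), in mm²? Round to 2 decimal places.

At z = 6.25 mm: the r=4.5 cylinder contributes a regular 24-gon of circumradius 4.5 (area = (24/2)·4.500²·sin(360°/24) = 62.89 mm²); the cube at (12.5, -3.5) does not reach this height (z outside [8.5, 15.5]); the r=2 cylinder at (4.5, 14) gives a regular 24-gon of circumradius 2 (constant along its height) (area = (24/2)·2.000²·sin(360°/24) = 12.42 mm²); After the difference (first − rest): starting from the r=4.5 cylinder (62.89 mm²), the r=2 cylinder at (4.5, 14) misses the remaining region (no effect) — area = 62.89 mm². Overall, the cross-section is a single solid region. Net area = 62.89 mm².

62.89 mm²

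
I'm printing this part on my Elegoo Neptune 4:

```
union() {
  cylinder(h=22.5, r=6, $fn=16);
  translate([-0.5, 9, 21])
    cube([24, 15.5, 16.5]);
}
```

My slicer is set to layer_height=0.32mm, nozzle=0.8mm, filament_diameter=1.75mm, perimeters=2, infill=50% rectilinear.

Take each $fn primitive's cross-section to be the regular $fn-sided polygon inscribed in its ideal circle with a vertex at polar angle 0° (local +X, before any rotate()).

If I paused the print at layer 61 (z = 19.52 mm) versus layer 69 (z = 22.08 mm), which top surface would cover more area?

layer 69 (z = 22.08 mm)

Layer 61 (z = 19.52): the cylinder: section is a regular 16-gon, circumradius r=6 (area = (16/2)·6.000²·sin(360°/16) = 110.21 mm²); the cube at (-0.5, 9) is not intersected at this z (z outside [21, 37.5]); Taking the union: only the r=6 cylinder is present, so the union is just that shape — area = 110.21 mm². So its area = 110.21 mm². Layer 69 (z = 22.08): the r=6 cylinder gives a regular 16-gon of circumradius 6 (constant along its height) (area = (16/2)·6.000²·sin(360°/16) = 110.21 mm²); the cube at (-0.5, 9) is present — its section is the full 24×15.5 rectangle (area 372.00 mm²); Taking the union: the 2 present regions are separate (no shared area or edge), so areas and boundary lengths simply add and each stays a separate island — area = 482.21 mm². So its area = 482.21 mm². Layer 69 is larger (482.21 vs 110.21 mm²).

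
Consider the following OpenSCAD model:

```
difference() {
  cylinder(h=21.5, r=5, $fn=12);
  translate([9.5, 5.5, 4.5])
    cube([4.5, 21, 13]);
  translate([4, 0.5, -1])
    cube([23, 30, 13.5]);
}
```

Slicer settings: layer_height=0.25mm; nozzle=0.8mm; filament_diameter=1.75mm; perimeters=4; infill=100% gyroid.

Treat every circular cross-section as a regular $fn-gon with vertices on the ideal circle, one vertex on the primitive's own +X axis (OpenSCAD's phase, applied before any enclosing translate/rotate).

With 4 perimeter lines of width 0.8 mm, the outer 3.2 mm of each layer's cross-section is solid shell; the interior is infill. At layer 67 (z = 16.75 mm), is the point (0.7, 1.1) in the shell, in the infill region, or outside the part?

At z = 16.75 mm: the r=5 cylinder gives a regular 12-gon of circumradius 5 (constant along its height); the 4.5×21 cube at (9.5, 5.5) contributes its full rectangle; the cube at (4, 0.5) is absent (z outside [-1, 12.5]); After the difference (first − rest): starting from the r=5 cylinder, the 4.5×21 cube at (9.5, 5.5) misses the remaining region (no effect) — 1 connected region. Overall, the cross-section is a single solid region. The nearest boundary edge runs (2.50, 4.33)→(4.33, 2.50); distance from the point to it = 3.56 mm. The point is inside the cross-section and 3.56 mm from the nearest boundary — more than the 3.2 mm shell width (4 × 0.8), so it's in the infill interior.

infill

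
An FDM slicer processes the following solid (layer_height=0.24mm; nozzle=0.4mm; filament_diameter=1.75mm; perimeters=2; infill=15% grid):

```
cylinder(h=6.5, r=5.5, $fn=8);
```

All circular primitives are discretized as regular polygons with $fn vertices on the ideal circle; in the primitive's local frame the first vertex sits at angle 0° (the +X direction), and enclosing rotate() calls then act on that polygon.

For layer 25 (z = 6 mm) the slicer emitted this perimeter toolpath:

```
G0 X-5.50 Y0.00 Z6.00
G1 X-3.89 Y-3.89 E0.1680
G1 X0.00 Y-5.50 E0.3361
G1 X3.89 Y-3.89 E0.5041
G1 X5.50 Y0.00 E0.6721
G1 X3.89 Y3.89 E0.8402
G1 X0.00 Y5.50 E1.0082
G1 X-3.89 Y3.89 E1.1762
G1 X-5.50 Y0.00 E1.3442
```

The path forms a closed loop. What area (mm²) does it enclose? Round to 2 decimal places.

Apply the shoelace formula to the sequence of (X, Y) vertices; enclosed area = 85.58 mm².

85.58 mm²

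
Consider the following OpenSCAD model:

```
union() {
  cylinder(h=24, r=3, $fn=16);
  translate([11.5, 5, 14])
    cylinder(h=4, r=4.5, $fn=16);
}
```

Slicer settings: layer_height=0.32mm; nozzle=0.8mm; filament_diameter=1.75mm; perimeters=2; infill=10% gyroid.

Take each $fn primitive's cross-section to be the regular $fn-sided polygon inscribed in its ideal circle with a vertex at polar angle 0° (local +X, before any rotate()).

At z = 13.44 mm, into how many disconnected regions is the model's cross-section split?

At z = 13.44 mm: the cylinder: section is a regular 16-gon, circumradius r=3; the cylinder at (11.5, 5) is absent (z outside [14, 18]); Taking the union: only the r=3 cylinder is present, so the union is just that shape — 1 connected region. The result has 1 disconnected region.

1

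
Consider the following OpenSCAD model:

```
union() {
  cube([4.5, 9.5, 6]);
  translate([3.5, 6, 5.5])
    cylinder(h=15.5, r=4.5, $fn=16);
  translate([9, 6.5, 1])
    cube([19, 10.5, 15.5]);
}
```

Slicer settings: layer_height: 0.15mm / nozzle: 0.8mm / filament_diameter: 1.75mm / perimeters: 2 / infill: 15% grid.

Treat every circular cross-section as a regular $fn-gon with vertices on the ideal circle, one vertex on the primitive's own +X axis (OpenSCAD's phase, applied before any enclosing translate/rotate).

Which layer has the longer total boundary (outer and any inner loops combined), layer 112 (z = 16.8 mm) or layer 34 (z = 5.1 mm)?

layer 34 (z = 5.1 mm)

Layer 112 (z = 16.8): the cube does not reach this height (z outside [0, 6]); the r=4.5 cylinder at (3.5, 6) contributes a regular 16-gon of circumradius 4.5 (perimeter = 2·16·4.500·sin(180°/16) = 28.09 mm); the cube at (9, 6.5) is not intersected at this z (z outside [1, 16.5]); Taking the union: only the r=4.5 cylinder at (3.5, 6) is present, so the union is just that shape — boundary = 28.09 mm. So its perimeter = 28.09 mm. Layer 34 (z = 5.1): the cube is present — its section is the full 4.5×9.5 rectangle (perimeter 28.00 mm); the cylinder at (3.5, 6) does not reach this height (z outside [5.5, 21]); the 19×10.5 cube at (9, 6.5) contributes its full rectangle (perimeter 59.00 mm); Taking the union: the 2 present regions are separate (no shared area or edge), so areas and boundary lengths simply add and each stays a separate island — boundary = 87.00 mm. So its perimeter = 87.00 mm. Layer 34 is larger (87.00 vs 28.09 mm).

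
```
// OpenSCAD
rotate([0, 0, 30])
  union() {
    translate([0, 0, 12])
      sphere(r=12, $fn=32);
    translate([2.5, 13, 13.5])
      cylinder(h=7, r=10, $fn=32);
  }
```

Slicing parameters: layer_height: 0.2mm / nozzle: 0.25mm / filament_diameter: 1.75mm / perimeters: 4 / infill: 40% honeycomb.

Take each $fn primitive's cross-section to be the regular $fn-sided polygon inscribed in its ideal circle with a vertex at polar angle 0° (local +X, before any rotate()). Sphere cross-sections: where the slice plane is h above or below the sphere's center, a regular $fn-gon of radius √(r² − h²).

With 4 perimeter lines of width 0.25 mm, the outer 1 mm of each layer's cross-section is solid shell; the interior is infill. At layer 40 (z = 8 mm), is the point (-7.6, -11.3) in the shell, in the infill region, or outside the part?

At z = 8 mm: the r=12 sphere contributes a regular 32-gon of circumradius √(12²−4²) = 11.314; the cylinder at (2.5, 13) is absent (z outside [13.5, 20.5]); Taking the union: only the r=12 sphere is present, so the union is just that shape — 1 connected region; (whole slice rotated 30° about Z — lengths, areas and connectivity unchanged). Overall, the cross-section is a single solid region. Undo the 30° rotation: the query point maps to (-12.232, -5.986) in the un-rotated model frame. The nearest boundary edge runs (-10.45, -4.33)→(-9.41, -6.29); distance from the point to it = 2.35 mm. The point is not inside any of the regions above, so it lies outside the cross-section (2.35 mm from the nearest boundary).

outside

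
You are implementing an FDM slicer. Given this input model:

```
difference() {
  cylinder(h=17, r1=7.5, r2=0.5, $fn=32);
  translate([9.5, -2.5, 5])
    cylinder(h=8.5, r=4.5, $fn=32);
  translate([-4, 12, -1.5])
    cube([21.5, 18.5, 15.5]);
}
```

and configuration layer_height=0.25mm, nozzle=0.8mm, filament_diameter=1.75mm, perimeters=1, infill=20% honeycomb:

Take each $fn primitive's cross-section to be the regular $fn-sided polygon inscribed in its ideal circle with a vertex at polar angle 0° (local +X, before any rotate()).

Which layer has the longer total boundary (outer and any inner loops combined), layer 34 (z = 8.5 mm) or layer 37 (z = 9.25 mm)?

layer 34 (z = 8.5 mm)

Layer 34 (z = 8.5): the cone (r1=7.5→r2=0.5) has section circumradius 4.000 here — a regular 32-gon (perimeter = 2·32·4.000·sin(180°/32) = 25.09 mm); the r=4.5 cylinder at (9.5, -2.5) gives a regular 32-gon of circumradius 4.5 (constant along its height) (perimeter = 2·32·4.500·sin(180°/32) = 28.23 mm); the cube at (-4, 12) is present — its section is the full 21.5×18.5 rectangle (perimeter 80.00 mm); After the difference (first − rest): starting from the cone, the r=4.5 cylinder at (9.5, -2.5) misses the remaining region (no effect); the 21.5×18.5 cube at (-4, 12) misses the remaining region (no effect) — boundary = 25.09 mm. So its perimeter = 25.09 mm. Layer 37 (z = 9.25): the cone contributes a regular 32-gon of circumradius 3.691 (interpolated between r1=7.5 and r2=0.5 at t=0.544) (perimeter = 2·32·3.691·sin(180°/32) = 23.16 mm); the cylinder at (9.5, -2.5): section is a regular 32-gon, circumradius r=4.5 (perimeter = 2·32·4.500·sin(180°/32) = 28.23 mm); the cube at (-4, 12) is present — its section is the full 21.5×18.5 rectangle (perimeter 80.00 mm); Taking the first minus the rest: starting from the cone, the r=4.5 cylinder at (9.5, -2.5) misses the remaining region (no effect); the 21.5×18.5 cube at (-4, 12) misses the remaining region (no effect) — boundary = 23.16 mm. So its perimeter = 23.16 mm. Layer 34 is larger (25.09 vs 23.16 mm).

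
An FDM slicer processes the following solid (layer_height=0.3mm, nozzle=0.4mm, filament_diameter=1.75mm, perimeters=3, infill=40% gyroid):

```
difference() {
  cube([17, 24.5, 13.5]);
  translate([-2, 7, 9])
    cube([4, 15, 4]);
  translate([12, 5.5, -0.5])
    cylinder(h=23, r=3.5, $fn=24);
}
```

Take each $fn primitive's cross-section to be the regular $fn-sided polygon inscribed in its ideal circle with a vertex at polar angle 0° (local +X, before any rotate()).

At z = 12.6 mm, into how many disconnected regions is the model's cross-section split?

1

At z = 12.6 mm: the 17×24.5 cube contributes its full rectangle; the cube at (-2, 7) (footprint 4×15) is included at this height; the cylinder at (12, 5.5): section is a regular 24-gon, circumradius r=3.5; After the difference (first − rest): starting from the 17×24.5 cube, the 4×15 cube at (-2, 7) partially overlaps it — only the 30.00 mm² overlap (of its 60.00 mm²) is removed, clipping the outline; the r=3.5 cylinder at (12, 5.5) lies wholly inside it (removes its full 38.05 mm² and its 21.93 mm outline becomes a hole wall) — 1 connected region with 1 hole. The result has 1 disconnected region.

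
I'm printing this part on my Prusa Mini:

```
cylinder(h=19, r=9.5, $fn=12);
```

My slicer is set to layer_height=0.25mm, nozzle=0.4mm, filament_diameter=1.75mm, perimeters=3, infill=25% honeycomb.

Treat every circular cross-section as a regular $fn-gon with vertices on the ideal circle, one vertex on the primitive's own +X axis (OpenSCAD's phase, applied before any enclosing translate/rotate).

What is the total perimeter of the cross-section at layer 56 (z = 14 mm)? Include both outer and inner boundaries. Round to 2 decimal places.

59.01 mm

At z = 14 mm: the r=9.5 cylinder gives a regular 12-gon of circumradius 9.5 (constant along its height) (perimeter = 2·12·9.500·sin(180°/12) = 59.01 mm). Overall, the cross-section is a single solid region. Total boundary length (outer) = 59.01 mm.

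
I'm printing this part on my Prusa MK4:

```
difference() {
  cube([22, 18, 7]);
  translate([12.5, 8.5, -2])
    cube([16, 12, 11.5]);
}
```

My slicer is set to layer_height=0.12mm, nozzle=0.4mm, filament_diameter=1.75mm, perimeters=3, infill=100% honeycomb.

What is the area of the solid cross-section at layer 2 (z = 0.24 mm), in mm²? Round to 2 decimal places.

305.75 mm²

At z = 0.24 mm: the 22×18 cube contributes its full rectangle (area 396.00 mm²); the cube at (12.5, 8.5) (footprint 16×12) is included at this height (area 192.00 mm²); After the difference (first − rest): starting from the 22×18 cube (396.00 mm²), the 16×12 cube at (12.5, 8.5) partially overlaps it — only the 90.25 mm² overlap (of its 192.00 mm²) is removed, clipping the outline — area = 305.75 mm². Overall, the cross-section is a single solid region. Net area = 305.75 mm².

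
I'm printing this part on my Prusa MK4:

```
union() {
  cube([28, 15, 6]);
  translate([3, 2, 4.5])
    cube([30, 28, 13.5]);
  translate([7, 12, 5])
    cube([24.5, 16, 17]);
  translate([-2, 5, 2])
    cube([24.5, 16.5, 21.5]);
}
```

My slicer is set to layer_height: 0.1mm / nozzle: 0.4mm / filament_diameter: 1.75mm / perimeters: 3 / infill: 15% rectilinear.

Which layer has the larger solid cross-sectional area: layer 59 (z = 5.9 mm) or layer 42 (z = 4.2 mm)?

Layer 59 (z = 5.9): the cube (footprint 28×15) is included at this height (area 420.00 mm²); the 30×28 cube at (3, 2) contributes its full rectangle (area 840.00 mm²); the cube at (7, 12) is present — its section is the full 24.5×16 rectangle (area 392.00 mm²); the cube at (-2, 5) (footprint 24.5×16.5) is included at this height (area 404.25 mm²); Taking the union: the regions partially overlap — summed areas 2056.25 mm² minus the doubly-counted overlap 1068.75 mm² gives 987.50 mm² — area = 987.50 mm². So its area = 987.50 mm². Layer 42 (z = 4.2): the 28×15 cube contributes its full rectangle (area 420.00 mm²); the cube at (3, 2) does not reach this height (z outside [4.5, 18]); the cube at (7, 12) does not reach this height (z outside [5, 22]); the cube at (-2, 5) (footprint 24.5×16.5) is included at this height (area 404.25 mm²); Combining (union): the regions partially overlap — summed areas 824.25 mm² minus the doubly-counted overlap 225.00 mm² gives 599.25 mm² — area = 599.25 mm². So its area = 599.25 mm². Layer 59 is larger (987.50 vs 599.25 mm²).

layer 59 (z = 5.9 mm)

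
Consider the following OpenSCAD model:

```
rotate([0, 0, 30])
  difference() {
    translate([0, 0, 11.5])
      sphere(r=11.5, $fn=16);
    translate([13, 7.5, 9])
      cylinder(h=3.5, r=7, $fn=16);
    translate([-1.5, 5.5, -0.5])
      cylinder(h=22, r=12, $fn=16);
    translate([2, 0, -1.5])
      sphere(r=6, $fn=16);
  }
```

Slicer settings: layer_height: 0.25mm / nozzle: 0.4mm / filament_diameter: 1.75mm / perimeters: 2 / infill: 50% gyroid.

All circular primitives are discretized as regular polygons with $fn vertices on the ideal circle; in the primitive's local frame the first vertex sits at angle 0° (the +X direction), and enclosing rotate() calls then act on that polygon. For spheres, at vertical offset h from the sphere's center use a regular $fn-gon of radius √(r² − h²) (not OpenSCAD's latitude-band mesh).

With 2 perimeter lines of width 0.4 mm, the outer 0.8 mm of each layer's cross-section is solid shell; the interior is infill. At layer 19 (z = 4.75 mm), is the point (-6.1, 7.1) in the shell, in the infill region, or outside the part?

outside

At z = 4.75 mm: the r=11.5 sphere slices to a regular 16-gon of circumradius 9.311 (√(r²−h²) with h=6.75 from center); the cylinder at (13, 7.5) is not intersected at this z (z outside [9, 12.5]); the r=12 cylinder at (-1.5, 5.5) contributes a regular 16-gon of circumradius 12; the sphere at (2, 0) is absent (|z−center|=6.250 > r=6); Subtracting the remaining from the first: starting from the r=11.5 sphere, the r=12 cylinder at (-1.5, 5.5) partially overlaps it — only the 220.91 mm² overlap (of its 440.85 mm²) is removed, clipping the outline — 1 connected region; (whole slice rotated 30° about Z — lengths, areas and connectivity unchanged). Overall, the cross-section is a single solid region. Undo the 30° rotation: the query point maps to (-1.733, 9.199) in the un-rotated model frame. The nearest boundary edge runs (6.99, -2.99)→(9.23, 0.38); distance from the point to it = 14.07 mm. The point is not inside any of the regions above, so it lies outside the cross-section (14.07 mm from the nearest boundary).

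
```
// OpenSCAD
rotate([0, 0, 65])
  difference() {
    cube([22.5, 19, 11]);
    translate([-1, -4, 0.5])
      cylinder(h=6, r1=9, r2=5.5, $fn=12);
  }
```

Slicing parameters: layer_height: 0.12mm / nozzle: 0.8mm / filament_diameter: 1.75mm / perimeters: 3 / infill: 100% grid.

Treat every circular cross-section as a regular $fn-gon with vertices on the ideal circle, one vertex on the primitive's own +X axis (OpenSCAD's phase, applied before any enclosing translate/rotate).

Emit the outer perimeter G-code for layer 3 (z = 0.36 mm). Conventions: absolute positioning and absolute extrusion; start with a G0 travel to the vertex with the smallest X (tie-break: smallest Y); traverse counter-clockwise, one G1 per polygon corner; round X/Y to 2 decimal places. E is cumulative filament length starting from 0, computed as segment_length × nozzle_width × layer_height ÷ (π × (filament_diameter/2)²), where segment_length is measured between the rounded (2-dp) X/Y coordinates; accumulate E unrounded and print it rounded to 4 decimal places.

At z = 0.36 mm: the 22.5×19 cube contributes its full rectangle; the cone at (-1, -4) does not reach this height (z outside [0.5, 6.5]); Subtracting the remaining from the first: none of the subtracted shapes is present at this height, so the 22.5×19 cube is unchanged — 1 connected region; (whole slice rotated 65° about Z — lengths, areas and connectivity unchanged). The outline is a single polygon with 4 vertices. Extrusion per mm of travel: 0.8 × 0.12 / (π × 0.875²) = 0.039912. Accumulating E over each segment gives final E = 3.3126.

G0 X-17.22 Y8.03 Z0.36
G1 X0.00 Y0.00 E0.7583
G1 X9.51 Y20.39 E1.6563
G1 X-7.71 Y28.42 E2.4147
G1 X-17.22 Y8.03 E3.3126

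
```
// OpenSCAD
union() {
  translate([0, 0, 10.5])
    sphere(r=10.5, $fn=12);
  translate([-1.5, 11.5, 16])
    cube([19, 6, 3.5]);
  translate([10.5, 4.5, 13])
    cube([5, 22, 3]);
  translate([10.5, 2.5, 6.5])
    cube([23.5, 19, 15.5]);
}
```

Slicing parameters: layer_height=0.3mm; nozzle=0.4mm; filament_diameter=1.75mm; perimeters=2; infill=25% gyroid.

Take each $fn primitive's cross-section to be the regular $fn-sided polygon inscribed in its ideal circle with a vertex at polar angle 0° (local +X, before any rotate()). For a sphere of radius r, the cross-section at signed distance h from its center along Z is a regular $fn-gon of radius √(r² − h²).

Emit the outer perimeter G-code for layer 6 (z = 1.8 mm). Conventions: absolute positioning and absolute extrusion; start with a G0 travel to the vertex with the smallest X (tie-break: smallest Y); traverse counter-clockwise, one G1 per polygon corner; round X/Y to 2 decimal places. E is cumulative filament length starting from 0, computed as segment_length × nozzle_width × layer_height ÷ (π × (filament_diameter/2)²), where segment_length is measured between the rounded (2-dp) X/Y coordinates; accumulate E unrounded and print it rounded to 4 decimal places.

G0 X-5.88 Y0.00 Z1.80
G1 X-5.09 Y-2.94 E0.1519
G1 X-2.94 Y-5.09 E0.3036
G1 X0.00 Y-5.88 E0.4555
G1 X2.94 Y-5.09 E0.6073
G1 X5.09 Y-2.94 E0.7590
G1 X5.88 Y0.00 E0.9109
G1 X5.09 Y2.94 E1.0628
G1 X2.94 Y5.09 E1.2145
G1 X0.00 Y5.88 E1.3664
G1 X-2.94 Y5.09 E1.5182
G1 X-5.09 Y2.94 E1.6699
G1 X-5.88 Y0.00 E1.8218

At z = 1.8 mm: the sphere: section is a regular 12-gon, circumradius = √(r²−h²) = √(10.5²−8.7²) = 5.879; the cube at (-1.5, 11.5) is not intersected at this z (z outside [16, 19.5]); the cube at (10.5, 4.5) does not reach this height (z outside [13, 16]); the cube at (10.5, 2.5) is absent (z outside [6.5, 22]); Merging all regions: only the r=10.5 sphere is present, so the union is just that shape — 1 connected region. The outline is a single polygon with 12 vertices. Extrusion per mm of travel: 0.4 × 0.3 / (π × 0.875²) = 0.049890. Accumulating E over each segment gives final E = 1.8218.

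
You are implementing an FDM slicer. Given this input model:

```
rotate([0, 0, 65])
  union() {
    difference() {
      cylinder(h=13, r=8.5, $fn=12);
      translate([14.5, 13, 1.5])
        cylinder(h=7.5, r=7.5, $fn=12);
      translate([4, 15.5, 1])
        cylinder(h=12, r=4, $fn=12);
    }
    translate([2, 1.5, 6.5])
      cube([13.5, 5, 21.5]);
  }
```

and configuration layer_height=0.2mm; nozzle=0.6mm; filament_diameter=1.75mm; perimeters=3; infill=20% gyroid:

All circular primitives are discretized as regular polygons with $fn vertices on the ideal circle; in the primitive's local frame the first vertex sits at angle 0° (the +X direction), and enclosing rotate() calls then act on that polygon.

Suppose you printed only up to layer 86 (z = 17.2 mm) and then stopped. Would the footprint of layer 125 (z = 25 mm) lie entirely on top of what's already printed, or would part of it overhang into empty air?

Compare the two slices. At z = 17.2: the cylinder is not intersected at this z (z outside [0, 13]); the cylinder at (14.5, 13) does not reach this height (z outside [1.5, 9]); the cylinder at (4, 15.5) does not reach this height (z outside [1, 13]); After the difference (first − rest): the first operand is absent here, so nothing remains; the 13.5×5 cube at (2, 1.5) contributes its full rectangle (area 67.50 mm²); Merging all regions: only the 13.5×5 cube at (2, 1.5) is present, so the union is just that shape — area = 67.50 mm²; (whole slice rotated 65° about Z — lengths, areas and connectivity unchanged). At z = 25: the cylinder is not intersected at this z (z outside [0, 13]); the cylinder at (14.5, 13) is absent (z outside [1.5, 9]); the cylinder at (4, 15.5) is absent (z outside [1, 13]); After the difference (first − rest): the first operand is absent here, so nothing remains; the cube at (2, 1.5) (footprint 13.5×5) is included at this height (area 67.50 mm²); Taking the union: only the 13.5×5 cube at (2, 1.5) is present, so the union is just that shape — area = 67.50 mm²; (whole slice rotated 65° about Z — lengths, areas and connectivity unchanged). Checking containment: the cross-section at z = 25 is a subset of the cross-section at z = 17.2.

entirely on top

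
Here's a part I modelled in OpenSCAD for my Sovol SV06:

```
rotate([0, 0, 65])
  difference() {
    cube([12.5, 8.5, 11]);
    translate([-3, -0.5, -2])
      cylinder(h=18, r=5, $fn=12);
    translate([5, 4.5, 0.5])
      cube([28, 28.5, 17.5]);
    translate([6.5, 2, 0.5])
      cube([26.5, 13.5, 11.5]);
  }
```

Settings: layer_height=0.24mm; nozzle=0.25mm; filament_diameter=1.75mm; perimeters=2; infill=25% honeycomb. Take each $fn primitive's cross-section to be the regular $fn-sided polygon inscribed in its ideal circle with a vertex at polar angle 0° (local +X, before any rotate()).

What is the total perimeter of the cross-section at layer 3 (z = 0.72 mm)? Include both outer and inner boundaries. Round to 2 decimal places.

40.76 mm

At z = 0.72 mm: the cube is present — its section is the full 12.5×8.5 rectangle (perimeter 42.00 mm); the r=5 cylinder at (-3, -0.5) contributes a regular 12-gon of circumradius 5 (perimeter = 2·12·5.000·sin(180°/12) = 31.06 mm); the 28×28.5 cube at (5, 4.5) contributes its full rectangle (perimeter 113.00 mm); the cube at (6.5, 2) (footprint 26.5×13.5) is included at this height (perimeter 80.00 mm); Taking the first minus the rest: starting from the 12.5×8.5 cube, the r=5 cylinder at (-3, -0.5) partially overlaps it — only the 4.08 mm² overlap (of its 75.00 mm²) is removed, clipping the outline; the 28×28.5 cube at (5, 4.5) partially overlaps it — only the 30.00 mm² overlap (of its 798.00 mm²) is removed, clipping the outline; the 26.5×13.5 cube at (6.5, 2) partially overlaps it — only the 15.00 mm² overlap (of its 357.75 mm²) is removed, clipping the outline — boundary = 40.76 mm; (whole slice rotated 65° about Z — lengths, areas and connectivity unchanged). Overall, the cross-section is a single solid region. Total boundary length (outer) = 40.76 mm.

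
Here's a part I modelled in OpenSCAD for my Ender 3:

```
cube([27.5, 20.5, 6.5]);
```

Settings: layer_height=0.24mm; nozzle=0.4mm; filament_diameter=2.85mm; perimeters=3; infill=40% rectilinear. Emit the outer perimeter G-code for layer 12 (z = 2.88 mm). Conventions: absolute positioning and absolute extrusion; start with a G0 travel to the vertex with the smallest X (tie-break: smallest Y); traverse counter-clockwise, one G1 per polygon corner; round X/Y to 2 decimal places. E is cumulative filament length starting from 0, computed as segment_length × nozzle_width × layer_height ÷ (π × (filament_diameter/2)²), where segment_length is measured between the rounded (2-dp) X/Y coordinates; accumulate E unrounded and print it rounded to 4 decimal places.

At z = 2.88 mm: the cube (footprint 27.5×20.5) is included at this height. The outline is a single polygon with 4 vertices. Extrusion per mm of travel: 0.4 × 0.24 / (π × 1.425²) = 0.015048. Accumulating E over each segment gives final E = 1.4447.

G0 X0.00 Y0.00 Z2.88
G1 X27.50 Y0.00 E0.4138
G1 X27.50 Y20.50 E0.7223
G1 X0.00 Y20.50 E1.1362
G1 X0.00 Y0.00 E1.4447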